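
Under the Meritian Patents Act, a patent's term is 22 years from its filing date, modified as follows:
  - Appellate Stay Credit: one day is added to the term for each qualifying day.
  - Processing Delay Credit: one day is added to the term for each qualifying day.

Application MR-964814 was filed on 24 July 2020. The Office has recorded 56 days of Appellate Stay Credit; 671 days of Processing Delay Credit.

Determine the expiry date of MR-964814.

July 20, 2044

Base term: filing date + 22 years → 24 July 2042.
Appellate Stay Credit: +56 days → 18 September 2042.
Processing Delay Credit: +671 days → 20 July 2044.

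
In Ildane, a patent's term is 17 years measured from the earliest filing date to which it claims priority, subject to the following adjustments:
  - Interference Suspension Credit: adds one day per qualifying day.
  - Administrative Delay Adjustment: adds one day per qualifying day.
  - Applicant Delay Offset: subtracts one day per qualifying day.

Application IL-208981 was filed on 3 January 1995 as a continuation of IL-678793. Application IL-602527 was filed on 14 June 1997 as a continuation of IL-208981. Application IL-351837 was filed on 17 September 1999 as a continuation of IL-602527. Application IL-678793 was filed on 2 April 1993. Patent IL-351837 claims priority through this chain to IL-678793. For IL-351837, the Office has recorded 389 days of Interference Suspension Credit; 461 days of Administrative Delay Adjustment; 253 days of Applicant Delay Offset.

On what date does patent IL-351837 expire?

2011-11-20

Earliest priority filing: 2 April 1993.
Base term: 2 April 1993 + 17 years → 2 April 2010.
Interference Suspension Credit: +389 days → 26 April 2011.
Administrative Delay Adjustment: +461 days → 30 July 2012.
Applicant Delay Offset: −253 days → 20 November 2011.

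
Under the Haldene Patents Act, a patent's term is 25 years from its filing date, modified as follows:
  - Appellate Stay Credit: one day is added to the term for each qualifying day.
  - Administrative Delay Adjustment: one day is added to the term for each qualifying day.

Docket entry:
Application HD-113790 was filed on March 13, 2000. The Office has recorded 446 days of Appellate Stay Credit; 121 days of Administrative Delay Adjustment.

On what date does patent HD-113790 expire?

2026-10-01

Base term: filing date + 25 years → 13 March 2025.
Appellate Stay Credit: +446 days → 2 June 2026.
Administrative Delay Adjustment: +121 days → 1 October 2026.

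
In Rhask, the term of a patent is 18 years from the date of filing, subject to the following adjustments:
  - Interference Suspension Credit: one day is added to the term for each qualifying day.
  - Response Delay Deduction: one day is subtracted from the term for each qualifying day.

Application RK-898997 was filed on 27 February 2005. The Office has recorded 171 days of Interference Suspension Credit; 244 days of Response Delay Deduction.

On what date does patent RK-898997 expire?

Base term: filing date + 18 years → 27 February 2023.
Interference Suspension Credit: +171 days → 17 August 2023.
Response Delay Deduction: −244 days → 16 December 2022.

2022-12-16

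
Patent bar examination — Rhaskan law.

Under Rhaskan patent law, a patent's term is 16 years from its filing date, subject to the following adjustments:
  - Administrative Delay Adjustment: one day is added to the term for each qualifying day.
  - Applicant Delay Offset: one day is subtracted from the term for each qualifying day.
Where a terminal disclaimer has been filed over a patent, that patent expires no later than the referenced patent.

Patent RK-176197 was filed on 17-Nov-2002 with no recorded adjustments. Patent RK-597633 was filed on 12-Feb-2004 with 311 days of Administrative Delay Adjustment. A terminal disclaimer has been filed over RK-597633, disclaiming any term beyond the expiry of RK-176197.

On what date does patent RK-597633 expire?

November 17, 2018

Natural term of RK-597633:
  Base: filing + 16 years → 12 February 2020.
  Administrative Delay Adjustment: +311 days → 19 December 2020.
Expiry of referenced patent RK-176197:
  Base: filing + 16 years → 17 November 2018.
Terminal disclaimer: RK-597633 expires on the earlier of 19 December 2020 and 17 November 2018.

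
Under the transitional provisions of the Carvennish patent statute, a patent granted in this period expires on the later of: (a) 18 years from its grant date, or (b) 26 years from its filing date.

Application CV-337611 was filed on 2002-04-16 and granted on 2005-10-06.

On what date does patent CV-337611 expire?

(a) grant + 18 years → 6 October 2023.
(b) filing + 26 years → 16 April 2028.
Later of the two: 16 April 2028.

April 16, 2028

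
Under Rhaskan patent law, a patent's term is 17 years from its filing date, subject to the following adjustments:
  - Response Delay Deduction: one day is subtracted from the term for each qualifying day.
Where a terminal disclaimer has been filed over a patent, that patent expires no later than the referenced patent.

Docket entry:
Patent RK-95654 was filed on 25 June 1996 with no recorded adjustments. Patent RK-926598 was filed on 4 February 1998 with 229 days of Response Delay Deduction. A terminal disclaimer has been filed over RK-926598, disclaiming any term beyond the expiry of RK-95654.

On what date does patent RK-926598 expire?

Natural term of RK-926598:
  Base: filing + 17 years → 4 February 2015.
  Response Delay Deduction: −229 days → 20 June 2014.
Expiry of referenced patent RK-95654:
  Base: filing + 17 years → 25 June 2013.
Terminal disclaimer: RK-926598 expires on the earlier of 20 June 2014 and 25 June 2013.

2013-06-25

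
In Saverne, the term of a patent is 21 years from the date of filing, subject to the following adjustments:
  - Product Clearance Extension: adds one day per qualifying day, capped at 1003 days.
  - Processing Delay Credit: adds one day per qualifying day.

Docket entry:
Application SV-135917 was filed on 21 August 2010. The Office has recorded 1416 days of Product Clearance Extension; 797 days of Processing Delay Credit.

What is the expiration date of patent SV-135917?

Base term: filing date + 21 years → 21 August 2031.
Product Clearance Extension: 1416 days claimed exceeds the 1003-day cap, so +1003 days → 20 May 2034.
Processing Delay Credit: +797 days → 25 July 2036.

July 25, 2036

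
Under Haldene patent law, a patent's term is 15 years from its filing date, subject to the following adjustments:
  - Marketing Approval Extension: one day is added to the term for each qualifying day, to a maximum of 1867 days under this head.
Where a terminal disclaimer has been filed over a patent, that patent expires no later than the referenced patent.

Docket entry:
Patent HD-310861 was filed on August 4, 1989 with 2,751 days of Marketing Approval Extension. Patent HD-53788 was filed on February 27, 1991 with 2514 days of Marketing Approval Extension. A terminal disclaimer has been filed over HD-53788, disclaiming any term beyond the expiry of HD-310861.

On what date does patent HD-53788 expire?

Natural term of HD-53788:
  Base: filing + 15 years → 27 February 2006.
  Marketing Approval Extension: 2514 days claimed exceeds the 1867-day cap, so +1867 days → 9 April 2011.
Expiry of referenced patent HD-310861:
  Base: filing + 15 years → 4 August 2004.
  Marketing Approval Extension: 2751 days claimed exceeds the 1867-day cap, so +1867 days → 14 September 2009.
Terminal disclaimer: HD-53788 expires on the earlier of 9 April 2011 and 14 September 2009.

2009-09-14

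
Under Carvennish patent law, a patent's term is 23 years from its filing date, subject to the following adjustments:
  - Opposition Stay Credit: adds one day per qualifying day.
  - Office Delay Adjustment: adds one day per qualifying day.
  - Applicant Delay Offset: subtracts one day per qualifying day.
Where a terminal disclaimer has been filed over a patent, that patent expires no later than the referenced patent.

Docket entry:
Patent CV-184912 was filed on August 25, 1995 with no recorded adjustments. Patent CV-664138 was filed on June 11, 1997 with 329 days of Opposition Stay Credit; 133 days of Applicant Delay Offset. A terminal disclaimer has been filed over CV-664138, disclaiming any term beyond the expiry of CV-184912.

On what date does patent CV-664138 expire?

Natural term of CV-664138:
  Base: filing + 23 years → 11 June 2020.
  Opposition Stay Credit: +329 days → 6 May 2021.
  Applicant Delay Offset: −133 days → 24 December 2020.
Expiry of referenced patent CV-184912:
  Base: filing + 23 years → 25 August 2018.
Terminal disclaimer: CV-664138 expires on the earlier of 24 December 2020 and 25 August 2018.

2018-08-25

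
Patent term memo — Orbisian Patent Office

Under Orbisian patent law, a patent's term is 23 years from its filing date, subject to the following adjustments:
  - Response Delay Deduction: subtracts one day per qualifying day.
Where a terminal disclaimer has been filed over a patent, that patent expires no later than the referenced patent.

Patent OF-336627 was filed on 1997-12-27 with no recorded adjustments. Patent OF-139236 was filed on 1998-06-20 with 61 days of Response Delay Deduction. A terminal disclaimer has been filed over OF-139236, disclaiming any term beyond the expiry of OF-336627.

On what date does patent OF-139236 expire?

2020-12-27

Natural term of OF-139236:
  Base: filing + 23 years → 20 June 2021.
  Response Delay Deduction: −61 days → 20 April 2021.
Expiry of referenced patent OF-336627:
  Base: filing + 23 years → 27 December 2020.
Terminal disclaimer: OF-139236 expires on the earlier of 20 April 2021 and 27 December 2020.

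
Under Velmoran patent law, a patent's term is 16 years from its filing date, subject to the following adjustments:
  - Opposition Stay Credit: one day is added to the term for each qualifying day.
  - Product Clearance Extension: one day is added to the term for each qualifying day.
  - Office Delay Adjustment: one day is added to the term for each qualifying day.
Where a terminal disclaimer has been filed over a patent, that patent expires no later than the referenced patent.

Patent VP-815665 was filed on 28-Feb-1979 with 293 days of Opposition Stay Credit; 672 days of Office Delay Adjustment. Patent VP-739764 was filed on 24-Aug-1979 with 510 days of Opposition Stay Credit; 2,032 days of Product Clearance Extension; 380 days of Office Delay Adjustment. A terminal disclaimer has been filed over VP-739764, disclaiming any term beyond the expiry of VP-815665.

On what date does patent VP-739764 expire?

October 20, 1997

Natural term of VP-739764:
  Base: filing + 16 years → 24 August 1995.
  Opposition Stay Credit: +510 days → 15 January 1997.
  Product Clearance Extension: +2032 days → 9 August 2002.
  Office Delay Adjustment: +380 days → 24 August 2003.
Expiry of referenced patent VP-815665:
  Base: filing + 16 years → 28 February 1995.
  Opposition Stay Credit: +293 days → 18 December 1995.
  Office Delay Adjustment: +672 days → 20 October 1997.
Terminal disclaimer: VP-739764 expires on the earlier of 24 August 2003 and 20 October 1997.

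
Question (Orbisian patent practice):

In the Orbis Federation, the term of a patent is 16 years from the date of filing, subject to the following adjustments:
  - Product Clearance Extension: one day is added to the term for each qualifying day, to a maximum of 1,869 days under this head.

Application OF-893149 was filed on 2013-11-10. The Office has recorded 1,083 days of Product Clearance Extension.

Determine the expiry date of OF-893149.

Base term: filing date + 16 years → 10 November 2029.
Product Clearance Extension: 1083 days (within the 1869-day cap) → +1083 days → 28 October 2032.

2032-10-28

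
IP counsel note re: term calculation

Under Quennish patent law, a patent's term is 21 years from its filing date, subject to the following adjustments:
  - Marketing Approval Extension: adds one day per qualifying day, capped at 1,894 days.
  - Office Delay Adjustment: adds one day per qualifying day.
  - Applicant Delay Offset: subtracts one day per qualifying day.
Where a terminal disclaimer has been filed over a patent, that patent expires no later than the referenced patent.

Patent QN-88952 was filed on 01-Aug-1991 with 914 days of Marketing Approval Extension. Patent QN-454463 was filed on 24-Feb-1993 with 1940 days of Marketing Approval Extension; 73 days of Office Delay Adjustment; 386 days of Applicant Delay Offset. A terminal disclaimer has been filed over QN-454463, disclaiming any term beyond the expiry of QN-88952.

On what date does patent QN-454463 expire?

2015-02-01

Natural term of QN-454463:
  Base: filing + 21 years → 24 February 2014.
  Marketing Approval Extension: 1940 days claimed exceeds the 1894-day cap, so +1894 days → 3 May 2019.
  Office Delay Adjustment: +73 days → 15 July 2019.
  Applicant Delay Offset: −386 days → 24 June 2018.
Expiry of referenced patent QN-88952:
  Base: filing + 21 years → 1 August 2012.
  Marketing Approval Extension: 914 days (within the 1894-day cap) → +914 days → 1 February 2015.
Terminal disclaimer: QN-454463 expires on the earlier of 24 June 2018 and 1 February 2015.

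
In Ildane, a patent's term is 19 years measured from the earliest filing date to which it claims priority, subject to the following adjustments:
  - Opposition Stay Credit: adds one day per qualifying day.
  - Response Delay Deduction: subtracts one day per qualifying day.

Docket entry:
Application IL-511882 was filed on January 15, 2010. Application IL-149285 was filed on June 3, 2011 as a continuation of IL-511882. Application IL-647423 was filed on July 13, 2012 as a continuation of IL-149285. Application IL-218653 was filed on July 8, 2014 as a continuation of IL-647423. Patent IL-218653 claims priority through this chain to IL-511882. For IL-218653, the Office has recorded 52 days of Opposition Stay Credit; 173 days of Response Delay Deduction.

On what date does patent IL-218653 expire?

September 16, 2028

Earliest priority filing: 15 January 2010.
Base term: 15 January 2010 + 19 years → 15 January 2029.
Opposition Stay Credit: +52 days → 8 March 2029.
Response Delay Deduction: −173 days → 16 September 2028.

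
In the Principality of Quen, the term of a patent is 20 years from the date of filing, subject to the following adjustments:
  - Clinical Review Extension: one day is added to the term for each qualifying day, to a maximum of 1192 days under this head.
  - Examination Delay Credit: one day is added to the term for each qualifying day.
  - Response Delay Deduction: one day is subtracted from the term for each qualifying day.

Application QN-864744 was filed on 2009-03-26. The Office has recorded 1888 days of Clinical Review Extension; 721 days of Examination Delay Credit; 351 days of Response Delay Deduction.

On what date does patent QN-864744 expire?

July 5, 2033

Base term: filing date + 20 years → 26 March 2029.
Clinical Review Extension: 1888 days claimed exceeds the 1192-day cap, so +1192 days → 30 June 2032.
Examination Delay Credit: +721 days → 21 June 2034.
Response Delay Deduction: −351 days → 5 July 2033.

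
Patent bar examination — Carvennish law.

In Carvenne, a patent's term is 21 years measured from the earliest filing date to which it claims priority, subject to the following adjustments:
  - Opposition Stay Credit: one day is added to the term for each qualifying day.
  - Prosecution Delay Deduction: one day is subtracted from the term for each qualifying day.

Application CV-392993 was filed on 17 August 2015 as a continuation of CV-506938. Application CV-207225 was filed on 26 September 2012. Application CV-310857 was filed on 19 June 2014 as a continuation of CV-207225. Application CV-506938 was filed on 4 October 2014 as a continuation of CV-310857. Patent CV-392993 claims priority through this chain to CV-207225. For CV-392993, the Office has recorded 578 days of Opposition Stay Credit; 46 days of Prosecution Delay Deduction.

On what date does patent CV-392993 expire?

March 12, 2035

Earliest priority filing: 26 September 2012.
Base term: 26 September 2012 + 21 years → 26 September 2033.
Opposition Stay Credit: +578 days → 27 April 2035.
Prosecution Delay Deduction: −46 days → 12 March 2035.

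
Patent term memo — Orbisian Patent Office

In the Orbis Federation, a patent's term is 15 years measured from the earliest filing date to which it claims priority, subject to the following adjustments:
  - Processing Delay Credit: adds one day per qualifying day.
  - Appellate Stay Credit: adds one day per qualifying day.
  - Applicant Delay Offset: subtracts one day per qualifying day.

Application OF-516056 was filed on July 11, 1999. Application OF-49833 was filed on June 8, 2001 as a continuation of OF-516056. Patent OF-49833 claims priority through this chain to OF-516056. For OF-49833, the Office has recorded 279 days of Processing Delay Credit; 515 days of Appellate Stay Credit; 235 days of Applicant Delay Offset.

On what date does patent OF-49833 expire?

Earliest priority filing: 11 July 1999.
Base term: 11 July 1999 + 15 years → 11 July 2014.
Processing Delay Credit: +279 days → 16 April 2015.
Appellate Stay Credit: +515 days → 12 September 2016.
Applicant Delay Offset: −235 days → 21 January 2016.

2016-01-21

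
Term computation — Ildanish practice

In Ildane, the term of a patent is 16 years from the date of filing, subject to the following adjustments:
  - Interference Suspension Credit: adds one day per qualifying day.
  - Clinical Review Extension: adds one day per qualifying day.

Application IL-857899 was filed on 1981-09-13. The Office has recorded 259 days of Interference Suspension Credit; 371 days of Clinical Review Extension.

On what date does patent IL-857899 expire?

1999-06-05

Base term: filing date + 16 years → 13 September 1997.
Interference Suspension Credit: +259 days → 30 May 1998.
Clinical Review Extension: +371 days → 5 June 1999.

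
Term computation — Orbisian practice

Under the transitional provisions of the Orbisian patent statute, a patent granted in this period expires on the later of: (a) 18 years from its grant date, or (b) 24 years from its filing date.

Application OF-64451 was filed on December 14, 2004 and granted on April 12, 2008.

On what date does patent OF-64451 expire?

(a) grant + 18 years → 12 April 2026.
(b) filing + 24 years → 14 December 2028.
Later of the two: 14 December 2028.

2028-12-14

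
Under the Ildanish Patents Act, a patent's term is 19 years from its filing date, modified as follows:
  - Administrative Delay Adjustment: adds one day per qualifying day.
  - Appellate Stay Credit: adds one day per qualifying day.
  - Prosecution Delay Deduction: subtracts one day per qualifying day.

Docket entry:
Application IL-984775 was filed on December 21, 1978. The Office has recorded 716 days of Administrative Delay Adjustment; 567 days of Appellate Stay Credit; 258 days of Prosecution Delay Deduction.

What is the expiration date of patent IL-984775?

Base term: filing date + 19 years → 21 December 1997.
Administrative Delay Adjustment: +716 days → 7 December 1999.
Appellate Stay Credit: +567 days → 26 June 2001.
Prosecution Delay Deduction: −258 days → 11 October 2000.

2000-10-11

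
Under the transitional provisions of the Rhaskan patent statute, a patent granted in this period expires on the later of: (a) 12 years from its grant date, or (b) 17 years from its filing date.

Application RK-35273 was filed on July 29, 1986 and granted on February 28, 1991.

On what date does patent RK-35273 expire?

(a) grant + 12 years → 28 February 2003.
(b) filing + 17 years → 29 July 2003.
Later of the two: 29 July 2003.

2003-07-29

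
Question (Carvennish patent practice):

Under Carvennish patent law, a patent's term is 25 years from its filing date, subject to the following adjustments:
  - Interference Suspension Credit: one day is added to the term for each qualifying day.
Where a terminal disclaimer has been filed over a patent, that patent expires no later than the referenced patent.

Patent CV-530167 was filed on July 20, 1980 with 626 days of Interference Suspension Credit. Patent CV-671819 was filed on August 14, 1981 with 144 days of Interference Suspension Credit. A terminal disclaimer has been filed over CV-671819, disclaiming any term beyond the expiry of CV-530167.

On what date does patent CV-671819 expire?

2007-01-05

Natural term of CV-671819:
  Base: filing + 25 years → 14 August 2006.
  Interference Suspension Credit: +144 days → 5 January 2007.
Expiry of referenced patent CV-530167:
  Base: filing + 25 years → 20 July 2005.
  Interference Suspension Credit: +626 days → 7 April 2007.
Terminal disclaimer: CV-671819 expires on the earlier of 5 January 2007 and 7 April 2007.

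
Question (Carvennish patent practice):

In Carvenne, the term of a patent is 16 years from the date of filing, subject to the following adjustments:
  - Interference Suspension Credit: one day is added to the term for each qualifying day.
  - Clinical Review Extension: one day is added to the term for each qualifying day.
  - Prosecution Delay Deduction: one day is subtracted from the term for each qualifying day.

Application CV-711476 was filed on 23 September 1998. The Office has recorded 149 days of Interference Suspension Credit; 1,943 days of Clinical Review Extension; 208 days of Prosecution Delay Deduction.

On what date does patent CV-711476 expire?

2019-11-20

Base term: filing date + 16 years → 23 September 2014.
Interference Suspension Credit: +149 days → 19 February 2015.
Clinical Review Extension: +1943 days → 15 June 2020.
Prosecution Delay Deduction: −208 days → 20 November 2019.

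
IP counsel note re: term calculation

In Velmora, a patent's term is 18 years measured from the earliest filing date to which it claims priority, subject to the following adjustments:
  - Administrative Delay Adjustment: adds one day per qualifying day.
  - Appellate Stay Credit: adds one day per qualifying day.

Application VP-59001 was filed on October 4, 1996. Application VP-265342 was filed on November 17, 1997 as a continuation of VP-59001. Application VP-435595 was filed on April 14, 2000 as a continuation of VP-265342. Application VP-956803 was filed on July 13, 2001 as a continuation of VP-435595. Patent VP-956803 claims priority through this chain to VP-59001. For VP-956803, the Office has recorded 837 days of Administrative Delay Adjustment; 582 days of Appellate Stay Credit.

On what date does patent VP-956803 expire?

Earliest priority filing: 4 October 1996.
Base term: 4 October 1996 + 18 years → 4 October 2014.
Administrative Delay Adjustment: +837 days → 18 January 2017.
Appellate Stay Credit: +582 days → 23 August 2018.

August 23, 2018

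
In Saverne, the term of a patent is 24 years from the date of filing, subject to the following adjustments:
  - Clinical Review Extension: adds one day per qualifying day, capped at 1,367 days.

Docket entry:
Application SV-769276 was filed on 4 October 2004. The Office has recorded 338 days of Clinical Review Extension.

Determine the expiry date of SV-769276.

2029-09-07

Base term: filing date + 24 years → 4 October 2028.
Clinical Review Extension: 338 days (within the 1367-day cap) → +338 days → 7 September 2029.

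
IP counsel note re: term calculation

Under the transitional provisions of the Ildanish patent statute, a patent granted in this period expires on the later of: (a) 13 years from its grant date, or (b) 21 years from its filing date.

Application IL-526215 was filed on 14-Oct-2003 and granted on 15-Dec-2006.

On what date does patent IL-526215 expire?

2024-10-14

(a) grant + 13 years → 15 December 2019.
(b) filing + 21 years → 14 October 2024.
Later of the two: 14 October 2024.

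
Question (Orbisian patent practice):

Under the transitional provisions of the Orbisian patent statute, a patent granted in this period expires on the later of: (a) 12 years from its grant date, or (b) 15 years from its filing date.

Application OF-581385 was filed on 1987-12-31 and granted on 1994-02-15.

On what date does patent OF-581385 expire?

February 15, 2006

(a) grant + 12 years → 15 February 2006.
(b) filing + 15 years → 31 December 2002.
Later of the two: 15 February 2006.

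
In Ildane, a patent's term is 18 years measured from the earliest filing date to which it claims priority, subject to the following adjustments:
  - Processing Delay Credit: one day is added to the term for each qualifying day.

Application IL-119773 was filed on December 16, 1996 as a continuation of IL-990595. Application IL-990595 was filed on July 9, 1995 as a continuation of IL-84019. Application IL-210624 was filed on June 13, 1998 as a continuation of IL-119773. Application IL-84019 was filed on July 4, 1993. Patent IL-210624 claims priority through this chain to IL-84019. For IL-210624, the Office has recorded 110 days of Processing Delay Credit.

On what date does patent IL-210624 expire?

Earliest priority filing: 4 July 1993.
Base term: 4 July 1993 + 18 years → 4 July 2011.
Processing Delay Credit: +110 days → 22 October 2011.

2011-10-22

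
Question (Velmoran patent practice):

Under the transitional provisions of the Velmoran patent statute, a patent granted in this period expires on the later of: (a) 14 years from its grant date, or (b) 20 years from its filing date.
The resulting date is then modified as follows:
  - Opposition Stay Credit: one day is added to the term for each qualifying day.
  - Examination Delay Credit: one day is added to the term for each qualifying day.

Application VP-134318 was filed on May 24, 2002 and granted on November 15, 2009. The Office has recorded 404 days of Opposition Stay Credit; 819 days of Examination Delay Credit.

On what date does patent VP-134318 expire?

2027-03-22

(a) grant + 14 years → 15 November 2023.
(b) filing + 20 years → 24 May 2022.
Later of the two: 15 November 2023.
Opposition Stay Credit: +404 days → 23 December 2024.
Examination Delay Credit: +819 days → 22 March 2027.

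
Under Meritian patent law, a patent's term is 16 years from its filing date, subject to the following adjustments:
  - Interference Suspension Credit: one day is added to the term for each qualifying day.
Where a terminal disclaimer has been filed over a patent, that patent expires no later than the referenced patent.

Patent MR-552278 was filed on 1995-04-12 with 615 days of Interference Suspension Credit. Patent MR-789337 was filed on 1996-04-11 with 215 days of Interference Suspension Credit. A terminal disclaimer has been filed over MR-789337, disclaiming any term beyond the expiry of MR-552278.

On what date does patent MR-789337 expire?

November 12, 2012

Natural term of MR-789337:
  Base: filing + 16 years → 11 April 2012.
  Interference Suspension Credit: +215 days → 12 November 2012.
Expiry of referenced patent MR-552278:
  Base: filing + 16 years → 12 April 2011.
  Interference Suspension Credit: +615 days → 17 December 2012.
Terminal disclaimer: MR-789337 expires on the earlier of 12 November 2012 and 17 December 2012.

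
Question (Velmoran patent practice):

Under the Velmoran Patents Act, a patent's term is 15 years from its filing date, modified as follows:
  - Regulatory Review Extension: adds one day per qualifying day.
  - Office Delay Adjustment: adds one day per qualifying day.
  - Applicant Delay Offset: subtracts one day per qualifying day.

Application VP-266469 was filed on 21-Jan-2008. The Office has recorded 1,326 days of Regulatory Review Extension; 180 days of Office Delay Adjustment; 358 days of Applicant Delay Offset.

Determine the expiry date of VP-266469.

2026-03-14

Base term: filing date + 15 years → 21 January 2023.
Regulatory Review Extension: +1326 days → 8 September 2026.
Office Delay Adjustment: +180 days → 7 March 2027.
Applicant Delay Offset: −358 days → 14 March 2026.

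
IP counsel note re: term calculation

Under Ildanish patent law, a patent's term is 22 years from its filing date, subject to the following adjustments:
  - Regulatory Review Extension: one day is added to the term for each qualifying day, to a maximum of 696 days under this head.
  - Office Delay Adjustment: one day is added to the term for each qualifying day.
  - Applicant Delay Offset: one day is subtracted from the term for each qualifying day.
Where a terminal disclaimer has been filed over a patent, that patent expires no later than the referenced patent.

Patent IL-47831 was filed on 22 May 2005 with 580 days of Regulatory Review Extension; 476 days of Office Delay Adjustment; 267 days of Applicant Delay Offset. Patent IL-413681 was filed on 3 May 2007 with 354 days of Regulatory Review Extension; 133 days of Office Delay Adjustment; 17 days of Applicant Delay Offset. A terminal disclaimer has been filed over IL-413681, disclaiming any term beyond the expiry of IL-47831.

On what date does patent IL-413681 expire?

2029-07-19

Natural term of IL-413681:
  Base: filing + 22 years → 3 May 2029.
  Regulatory Review Extension: 354 days (within the 696-day cap) → +354 days → 22 April 2030.
  Office Delay Adjustment: +133 days → 2 September 2030.
  Applicant Delay Offset: −17 days → 16 August 2030.
Expiry of referenced patent IL-47831:
  Base: filing + 22 years → 22 May 2027.
  Regulatory Review Extension: 580 days (within the 696-day cap) → +580 days → 22 December 2028.
  Office Delay Adjustment: +476 days → 12 April 2030.
  Applicant Delay Offset: −267 days → 19 July 2029.
Terminal disclaimer: IL-413681 expires on the earlier of 16 August 2030 and 19 July 2029.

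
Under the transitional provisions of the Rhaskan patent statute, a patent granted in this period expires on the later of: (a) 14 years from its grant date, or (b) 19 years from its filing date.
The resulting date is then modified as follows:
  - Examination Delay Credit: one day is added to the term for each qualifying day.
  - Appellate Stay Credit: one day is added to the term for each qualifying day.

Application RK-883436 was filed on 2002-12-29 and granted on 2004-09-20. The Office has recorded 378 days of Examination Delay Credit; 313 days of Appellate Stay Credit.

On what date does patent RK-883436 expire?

(a) grant + 14 years → 20 September 2018.
(b) filing + 19 years → 29 December 2021.
Later of the two: 29 December 2021.
Examination Delay Credit: +378 days → 11 January 2023.
Appellate Stay Credit: +313 days → 20 November 2023.

November 20, 2023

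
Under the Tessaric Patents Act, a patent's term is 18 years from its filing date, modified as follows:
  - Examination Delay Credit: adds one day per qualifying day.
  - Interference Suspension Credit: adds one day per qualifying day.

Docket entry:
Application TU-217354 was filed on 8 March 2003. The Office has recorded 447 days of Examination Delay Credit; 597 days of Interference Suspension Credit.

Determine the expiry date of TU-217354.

January 16, 2024

Base term: filing date + 18 years → 8 March 2021.
Examination Delay Credit: +447 days → 29 May 2022.
Interference Suspension Credit: +597 days → 16 January 2024.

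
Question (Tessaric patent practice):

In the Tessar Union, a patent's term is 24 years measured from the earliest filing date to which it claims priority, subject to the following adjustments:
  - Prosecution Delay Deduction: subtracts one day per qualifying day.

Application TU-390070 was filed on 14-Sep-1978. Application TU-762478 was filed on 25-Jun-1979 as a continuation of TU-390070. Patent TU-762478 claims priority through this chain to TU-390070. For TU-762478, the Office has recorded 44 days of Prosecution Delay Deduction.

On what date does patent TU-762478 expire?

2002-08-01

Earliest priority filing: 14 September 1978.
Base term: 14 September 1978 + 24 years → 14 September 2002.
Prosecution Delay Deduction: −44 days → 1 August 2002.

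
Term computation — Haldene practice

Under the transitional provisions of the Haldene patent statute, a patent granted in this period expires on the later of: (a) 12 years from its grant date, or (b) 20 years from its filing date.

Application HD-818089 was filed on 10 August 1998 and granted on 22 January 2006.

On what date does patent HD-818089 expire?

August 10, 2018

(a) grant + 12 years → 22 January 2018.
(b) filing + 20 years → 10 August 2018.
Later of the two: 10 August 2018.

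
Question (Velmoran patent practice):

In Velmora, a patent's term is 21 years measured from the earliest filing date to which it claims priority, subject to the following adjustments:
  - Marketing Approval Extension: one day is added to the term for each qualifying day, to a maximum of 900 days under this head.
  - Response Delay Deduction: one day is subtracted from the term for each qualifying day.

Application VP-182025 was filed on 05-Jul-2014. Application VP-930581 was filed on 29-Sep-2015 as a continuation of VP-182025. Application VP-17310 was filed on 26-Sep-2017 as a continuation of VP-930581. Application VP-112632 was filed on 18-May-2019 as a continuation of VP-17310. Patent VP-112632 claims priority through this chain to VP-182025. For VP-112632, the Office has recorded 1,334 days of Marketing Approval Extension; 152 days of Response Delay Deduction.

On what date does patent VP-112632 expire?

July 22, 2037

Earliest priority filing: 5 July 2014.
Base term: 5 July 2014 + 21 years → 5 July 2035.
Marketing Approval Extension: 1334 days claimed exceeds the 900-day cap, so +900 days → 21 December 2037.
Response Delay Deduction: −152 days → 22 July 2037.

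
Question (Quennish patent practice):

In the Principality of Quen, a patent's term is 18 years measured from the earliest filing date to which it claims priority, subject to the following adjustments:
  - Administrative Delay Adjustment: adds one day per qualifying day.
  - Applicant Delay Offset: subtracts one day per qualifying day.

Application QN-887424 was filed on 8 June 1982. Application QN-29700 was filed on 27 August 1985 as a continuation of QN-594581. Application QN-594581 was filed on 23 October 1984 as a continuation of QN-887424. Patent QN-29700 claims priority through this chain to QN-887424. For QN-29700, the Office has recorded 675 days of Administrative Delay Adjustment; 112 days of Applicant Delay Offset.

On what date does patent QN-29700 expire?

Earliest priority filing: 8 June 1982.
Base term: 8 June 1982 + 18 years → 8 June 2000.
Administrative Delay Adjustment: +675 days → 14 April 2002.
Applicant Delay Offset: −112 days → 23 December 2001.

2001-12-23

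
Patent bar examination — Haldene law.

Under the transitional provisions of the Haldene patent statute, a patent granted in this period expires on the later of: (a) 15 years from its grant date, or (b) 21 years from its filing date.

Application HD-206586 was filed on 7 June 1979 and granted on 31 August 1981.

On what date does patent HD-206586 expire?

(a) grant + 15 years → 31 August 1996.
(b) filing + 21 years → 7 June 2000.
Later of the two: 7 June 2000.

June 7, 2000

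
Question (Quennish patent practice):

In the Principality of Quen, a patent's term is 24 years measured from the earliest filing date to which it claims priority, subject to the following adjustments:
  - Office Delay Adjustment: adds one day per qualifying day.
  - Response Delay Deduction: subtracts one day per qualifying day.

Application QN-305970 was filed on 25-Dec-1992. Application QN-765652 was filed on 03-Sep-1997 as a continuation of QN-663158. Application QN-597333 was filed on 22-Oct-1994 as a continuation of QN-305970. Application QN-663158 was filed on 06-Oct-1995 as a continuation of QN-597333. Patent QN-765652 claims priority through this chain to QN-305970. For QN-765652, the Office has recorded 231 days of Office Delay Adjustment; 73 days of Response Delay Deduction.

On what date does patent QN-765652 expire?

June 1, 2017

Earliest priority filing: 25 December 1992.
Base term: 25 December 1992 + 24 years → 25 December 2016.
Office Delay Adjustment: +231 days → 13 August 2017.
Response Delay Deduction: −73 days → 1 June 2017.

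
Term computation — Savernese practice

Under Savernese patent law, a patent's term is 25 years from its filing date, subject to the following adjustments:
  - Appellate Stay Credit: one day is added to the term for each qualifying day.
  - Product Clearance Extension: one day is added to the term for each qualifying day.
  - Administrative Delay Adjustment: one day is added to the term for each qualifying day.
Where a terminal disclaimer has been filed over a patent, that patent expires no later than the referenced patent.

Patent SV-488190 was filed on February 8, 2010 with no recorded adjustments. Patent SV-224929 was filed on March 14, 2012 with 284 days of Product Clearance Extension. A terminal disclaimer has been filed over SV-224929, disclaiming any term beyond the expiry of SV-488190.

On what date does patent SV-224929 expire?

2035-02-08

Natural term of SV-224929:
  Base: filing + 25 years → 14 March 2037.
  Product Clearance Extension: +284 days → 23 December 2037.
Expiry of referenced patent SV-488190:
  Base: filing + 25 years → 8 February 2035.
Terminal disclaimer: SV-224929 expires on the earlier of 23 December 2037 and 8 February 2035.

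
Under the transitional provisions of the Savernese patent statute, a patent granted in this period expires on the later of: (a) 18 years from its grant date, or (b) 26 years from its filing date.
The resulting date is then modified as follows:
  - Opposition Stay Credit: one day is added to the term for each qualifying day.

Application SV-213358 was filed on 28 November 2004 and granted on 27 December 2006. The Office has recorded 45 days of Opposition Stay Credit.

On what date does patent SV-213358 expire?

(a) grant + 18 years → 27 December 2024.
(b) filing + 26 years → 28 November 2030.
Later of the two: 28 November 2030.
Opposition Stay Credit: +45 days → 12 January 2031.

2031-01-12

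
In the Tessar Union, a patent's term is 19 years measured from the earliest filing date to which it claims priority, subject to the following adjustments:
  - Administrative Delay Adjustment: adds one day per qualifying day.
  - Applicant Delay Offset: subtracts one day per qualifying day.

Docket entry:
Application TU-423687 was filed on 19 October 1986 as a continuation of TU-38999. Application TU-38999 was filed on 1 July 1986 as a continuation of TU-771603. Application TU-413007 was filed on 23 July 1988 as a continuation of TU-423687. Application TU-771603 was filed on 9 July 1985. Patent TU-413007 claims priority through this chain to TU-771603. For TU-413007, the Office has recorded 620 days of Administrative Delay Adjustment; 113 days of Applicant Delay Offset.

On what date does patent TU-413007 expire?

Earliest priority filing: 9 July 1985.
Base term: 9 July 1985 + 19 years → 9 July 2004.
Administrative Delay Adjustment: +620 days → 21 March 2006.
Applicant Delay Offset: −113 days → 28 November 2005.

2005-11-28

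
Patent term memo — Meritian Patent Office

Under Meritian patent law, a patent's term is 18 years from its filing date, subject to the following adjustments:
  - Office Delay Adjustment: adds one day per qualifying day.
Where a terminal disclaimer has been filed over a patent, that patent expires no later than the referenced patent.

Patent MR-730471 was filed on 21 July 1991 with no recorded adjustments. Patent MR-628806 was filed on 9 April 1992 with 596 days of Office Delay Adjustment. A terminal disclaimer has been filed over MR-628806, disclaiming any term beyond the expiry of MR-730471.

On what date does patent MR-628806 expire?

Natural term of MR-628806:
  Base: filing + 18 years → 9 April 2010.
  Office Delay Adjustment: +596 days → 26 November 2011.
Expiry of referenced patent MR-730471:
  Base: filing + 18 years → 21 July 2009.
Terminal disclaimer: MR-628806 expires on the earlier of 26 November 2011 and 21 July 2009.

July 21, 2009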